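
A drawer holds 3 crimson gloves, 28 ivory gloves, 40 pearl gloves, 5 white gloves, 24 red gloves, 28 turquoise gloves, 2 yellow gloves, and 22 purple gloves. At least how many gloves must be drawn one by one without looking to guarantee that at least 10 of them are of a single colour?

56

An adversary could hand out at most 9 gloves per colour (crimson, white, yellow run out sooner): 3 + 9 + 9 + 5 + 9 + 9 + 2 + 9 = 55 gloves and still no colour has 10.
One more glove lands in a colour already at 9, so 56 draws are enough and 55 are not.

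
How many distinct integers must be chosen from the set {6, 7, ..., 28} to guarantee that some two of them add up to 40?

16

A set avoiding the sum 40 can contain at most one of each pair {x, 40−x}, plus the 7 elements whose complement lies outside the range or equal to its own complement.
The integers 6, …, 20 (15 of them) are such a set: any two sum to at least 6+7 = 13 and at most 19+20 = 39 < 40.
By pigeonhole, any 16th integer completes one of the 8 pairs, so 16 choices force a sum of 40.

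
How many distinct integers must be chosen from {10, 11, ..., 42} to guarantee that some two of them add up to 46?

21

Group the elements by complementary pair {x, 46−x}: {10,36}, {11,35}, {12,34}, …, giving 13 two-element pairs, the single value 23 (it cannot pair with itself since the integers are distinct), and 6 integers whose partner 46−x falls outside [10,42].
Pigeonhole: treating each of those 20 groups as a pigeonhole, one can pick one integer per group — 20 integers — with no two summing to 46.
The 21st integer lands in an occupied pair, forcing a sum of 46.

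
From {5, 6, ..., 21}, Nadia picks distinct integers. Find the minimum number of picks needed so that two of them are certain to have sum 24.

11

A set avoiding the sum 24 can contain at most one of each pair {x, 24−x}, plus the 3 elements whose complement lies outside the range or equal to its own complement.
The integers 12, …, 21 (10 of them) are such a set: any two sum to at least 12+13 = 25 > 24.
By pigeonhole, any 11th integer completes one of the 7 pairs, so 11 choices force a sum of 24.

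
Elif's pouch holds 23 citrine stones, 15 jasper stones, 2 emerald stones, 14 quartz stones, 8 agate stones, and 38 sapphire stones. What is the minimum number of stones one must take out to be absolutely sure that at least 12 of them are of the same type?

55

By the pigeonhole principle, put each drawn stone into a box by type. The largest draw with every box below 12 takes min(count, 11) from each type; types with fewer than 11 contribute all they have.
Σ min(cᵢ, 11) = 11 + 11 + 2 + 11 + 8 + 11 = 54.
Draw number 54 + 1 = 55 must push one box to 12.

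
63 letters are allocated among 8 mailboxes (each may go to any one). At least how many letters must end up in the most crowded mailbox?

8

By pigeonhole, the 8 mailboxes are the holes and the 63 letters are the pigeons.
If every mailbox held at most 7 letters, the total would be at most 8 × 7 = 56, which is less than 63.
So some mailbox holds at least ⌈63/8⌉ = 8 letters.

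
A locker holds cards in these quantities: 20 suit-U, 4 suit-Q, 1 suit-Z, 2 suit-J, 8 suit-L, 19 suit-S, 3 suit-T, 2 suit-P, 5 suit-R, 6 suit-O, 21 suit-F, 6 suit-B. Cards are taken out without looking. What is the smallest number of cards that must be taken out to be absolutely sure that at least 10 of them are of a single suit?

An adversary could hand out at most 9 cards per suit (9 suits run out sooner): 9 + 4 + 1 + 2 + 8 + 9 + 3 + 2 + 5 + 6 + 9 + 6 = 64 cards and still no suit has 10.
One more card lands in a suit already at 9, so 65 draws are enough and 64 are not.

65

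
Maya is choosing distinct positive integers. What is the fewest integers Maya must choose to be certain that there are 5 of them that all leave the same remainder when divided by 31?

125

The 31 residue classes mod 31 are the pigeonholes.
With 124 integers one could put 4 in each residue class and have no class reach 5.
The 125th integer pushes some class to 5, so 31·4 + 1 = 125.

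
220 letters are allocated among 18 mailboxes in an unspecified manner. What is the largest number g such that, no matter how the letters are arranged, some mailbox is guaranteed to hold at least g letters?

13

By pigeonhole, the 18 mailboxes are the holes and the 220 letters are the pigeons.
If every mailbox held at most 12 letters, the total would be at most 18 × 12 = 216, which is less than 220.
So some mailbox holds at least ⌈220/18⌉ = 13 letters.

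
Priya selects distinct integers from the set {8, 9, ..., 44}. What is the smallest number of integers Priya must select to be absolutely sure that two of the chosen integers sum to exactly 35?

28

Group the elements by complementary pair {x, 35−x}: {8,27}, {9,26}, {10,25}, …, giving 10 two-element pairs and 17 integers whose partner 35−x falls outside [8,44].
By pigeonhole, treating each of those 27 groups as a pigeonhole, one can pick one integer per group — 27 integers — with no two summing to 35.
The 28th integer lands in an occupied pair, forcing a sum of 35.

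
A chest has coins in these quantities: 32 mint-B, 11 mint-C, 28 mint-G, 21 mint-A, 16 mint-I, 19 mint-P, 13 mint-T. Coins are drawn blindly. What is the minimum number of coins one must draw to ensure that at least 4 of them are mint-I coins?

128

In the worst case for collecting mint-I coins, every non-mint-I coin comes out first.
There are 32 + 11 + 28 + 21 + 19 + 13 = 124 non-mint-I coins altogether.
After those, each further coin must be mint-I, so 124 + 4 = 128 draws guarantee 4 mint-I coins.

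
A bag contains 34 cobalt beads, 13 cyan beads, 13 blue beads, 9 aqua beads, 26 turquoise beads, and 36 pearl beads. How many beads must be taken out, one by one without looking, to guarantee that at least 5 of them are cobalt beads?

In the worst case for collecting cobalt beads, every non-cobalt bead comes out first.
There are 13 + 13 + 9 + 26 + 36 = 97 non-cobalt beads altogether.
After those, each further bead must be cobalt, so 97 + 5 = 102 draws guarantee 5 cobalt beads.

102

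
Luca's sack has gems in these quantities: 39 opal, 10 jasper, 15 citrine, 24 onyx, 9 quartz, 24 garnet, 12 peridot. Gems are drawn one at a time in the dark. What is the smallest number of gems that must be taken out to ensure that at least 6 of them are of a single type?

36

By the pigeonhole principle, the 7 types are the holes; the gems drawn are the pigeons.
To avoid 6 of any one type, the worst case takes at most 5 of each type.
That gives 5 + 5 + 5 + 5 + 5 + 5 + 5 = 35 gems with no type reaching 6.
The next gem forces some type to 6, so 35 + 1 = 36.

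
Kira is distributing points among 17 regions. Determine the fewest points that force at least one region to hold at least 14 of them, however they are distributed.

With 221 points one could put exactly 13 in each of the 17 regions, and no region would reach 14.
One more point must land in a region that already has 13, giving it 14.
So 17 × 13 + 1 = 222 points are required.

222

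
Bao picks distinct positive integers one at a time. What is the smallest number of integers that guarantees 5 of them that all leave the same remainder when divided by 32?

129

The 32 residue classes mod 32 are the pigeonholes.
With 128 integers one could put 4 in each residue class and have no class reach 5.
The 129th integer pushes some class to 5, so 32·4 + 1 = 129.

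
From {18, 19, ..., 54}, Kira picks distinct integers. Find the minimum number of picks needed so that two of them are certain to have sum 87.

27

Two chosen integers sum to 87 exactly when both halves of some pair {x, 87−x} with 33 ≤ x ≤ 87−x ≤ 54 are chosen — 11 such pairs.
The remaining 15 elements (those with no distinct partner in range) can never complete a 87-sum, so the worst case takes all of them and one from each pair: 15 + 11 = 26.
The 27th integer has to be the second member of some pair, so 26 + 1 = 27.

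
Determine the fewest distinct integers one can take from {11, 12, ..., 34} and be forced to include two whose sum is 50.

16

Two chosen integers sum to 50 exactly when both halves of some pair {x, 50−x} with 16 ≤ x ≤ 50−x ≤ 34 are chosen — 9 such pairs.
The remaining 6 elements (those with no distinct partner in range) can never complete a 50-sum, so the worst case takes all of them and one from each pair: 6 + 9 = 15.
The 16th integer has to be the second member of some pair, so 15 + 1 = 16.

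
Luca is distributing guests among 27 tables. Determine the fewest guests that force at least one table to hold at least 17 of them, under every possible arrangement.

433

With 432 guests one could put exactly 16 in each of the 27 tables, and no table would reach 17.
One more guest must land in a table that already has 16, giving it 17.
So 27 × 16 + 1 = 433 guests are required.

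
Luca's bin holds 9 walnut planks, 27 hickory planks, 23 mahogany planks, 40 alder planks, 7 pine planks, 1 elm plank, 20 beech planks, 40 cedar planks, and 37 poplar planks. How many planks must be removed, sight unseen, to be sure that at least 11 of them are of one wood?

By the pigeonhole principle, put each drawn plank into a box by wood. The largest draw with every box below 11 takes min(count, 10) from each wood; woods with fewer than 10 contribute all they have.
Σ min(cᵢ, 10) = 9 + 10 + 10 + 10 + 7 + 1 + 10 + 10 + 10 = 77.
Draw number 77 + 1 = 78 must push one box to 11.

78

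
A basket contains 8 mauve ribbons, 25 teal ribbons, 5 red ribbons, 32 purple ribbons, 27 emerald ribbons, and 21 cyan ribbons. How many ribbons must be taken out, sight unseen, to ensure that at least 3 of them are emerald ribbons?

94

In the worst case for collecting emerald ribbons, every non-emerald ribbon comes out first.
There are 8 + 25 + 5 + 32 + 21 = 91 non-emerald ribbons altogether.
After those, each further ribbon must be emerald, so 91 + 3 = 94 draws guarantee 3 emerald ribbons.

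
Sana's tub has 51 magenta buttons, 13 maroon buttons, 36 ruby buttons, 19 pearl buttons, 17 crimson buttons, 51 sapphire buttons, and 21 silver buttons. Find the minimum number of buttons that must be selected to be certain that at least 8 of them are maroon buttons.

In the worst case for collecting maroon buttons, every non-maroon button comes out first.
There are 51 + 36 + 19 + 17 + 51 + 21 = 195 non-maroon buttons altogether.
After those, each further button must be maroon, so 195 + 8 = 203 draws guarantee 8 maroon buttons.

203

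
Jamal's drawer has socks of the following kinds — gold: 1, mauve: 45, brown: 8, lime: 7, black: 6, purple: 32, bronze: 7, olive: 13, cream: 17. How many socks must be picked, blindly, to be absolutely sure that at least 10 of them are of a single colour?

66

By the pigeonhole principle, the 9 colours are the holes; the socks drawn are the pigeons.
To avoid 10 of any one colour, the worst case takes at most 9 of each colour, or every sock of a colour that has fewer than 9.
That gives 1 + 9 + 8 + 7 + 6 + 9 + 7 + 9 + 9 = 65 socks with no colour reaching 10.
The next sock forces some colour to 10, so 65 + 1 = 66.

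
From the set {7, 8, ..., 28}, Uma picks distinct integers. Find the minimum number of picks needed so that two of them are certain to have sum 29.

15

Two chosen integers sum to 29 exactly when both halves of some pair {x, 29−x} with 7 ≤ x ≤ 29−x ≤ 22 are chosen — 8 such pairs.
The remaining 6 elements (those with no distinct partner in range) can never complete a 29-sum, so the worst case takes all of them and one from each pair: 6 + 8 = 14.
Pigeonhole: the 15th integer has to be the second member of some pair, so 14 + 1 = 15.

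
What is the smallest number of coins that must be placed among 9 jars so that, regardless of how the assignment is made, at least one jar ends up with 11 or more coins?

91

With 90 coins one could put exactly 10 in each of the 9 jars, and no jar would reach 11.
One more coin must land in a jar that already has 10, giving it 11.
So 9 × 10 + 1 = 91 coins are required.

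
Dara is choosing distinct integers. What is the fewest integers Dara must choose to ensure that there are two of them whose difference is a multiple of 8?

Integers whose pairwise differences are multiples of 8 are exactly those sharing a remainder mod 8. By the pigeonhole principle, the 8 residue classes mod 8 are the pigeonholes.
With 8 integers one could put 1 in each residue class and have no class reach 2.
The 9th integer pushes some class to 2, so 8·1 + 1 = 9.

9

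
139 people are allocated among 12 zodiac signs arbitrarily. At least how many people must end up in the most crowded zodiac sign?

Pigeonhole: the 12 zodiac signs are the holes and the 139 people are the pigeons.
If every zodiac sign held at most 11 people, the total would be at most 12 × 11 = 132, which is less than 139.
So some zodiac sign holds at least ⌈139/12⌉ = 12 people.

12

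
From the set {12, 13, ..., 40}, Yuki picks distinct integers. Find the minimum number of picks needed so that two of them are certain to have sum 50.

A set avoiding the sum 50 can contain at most one of each pair {x, 50−x}, plus the 3 elements whose complement lies outside the range or equal to its own complement.
The integers 25, …, 40 (16 of them) are such a set: any two sum to at least 25+26 = 51 > 50.
Any 17th integer completes one of the 13 pairs, so 17 choices force a sum of 50.

17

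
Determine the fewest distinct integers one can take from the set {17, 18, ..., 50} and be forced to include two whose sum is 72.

Group the elements by complementary pair {x, 72−x}: {22,50}, {23,49}, {24,48}, …, giving 14 two-element pairs; the single value 36 (it cannot pair with itself since the integers are distinct); and 5 integers whose partner 72−x falls outside [17,50].
Treating each of those 20 groups as a pigeonhole, one can pick one integer per group — 20 integers — with no two summing to 72.
The 21st integer lands in an occupied pair, forcing a sum of 72.

21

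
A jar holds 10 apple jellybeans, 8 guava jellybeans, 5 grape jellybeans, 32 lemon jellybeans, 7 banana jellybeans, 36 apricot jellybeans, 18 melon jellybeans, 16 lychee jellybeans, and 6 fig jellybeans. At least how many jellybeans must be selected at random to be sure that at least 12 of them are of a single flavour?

An adversary could hand out at most 11 jellybeans per flavour (5 flavours run out sooner): 10 + 8 + 5 + 11 + 7 + 11 + 11 + 11 + 6 = 80 jellybeans and still no flavour has 12.
One more jellybean lands in a flavour already at 11, so 81 draws are enough and 80 are not.

81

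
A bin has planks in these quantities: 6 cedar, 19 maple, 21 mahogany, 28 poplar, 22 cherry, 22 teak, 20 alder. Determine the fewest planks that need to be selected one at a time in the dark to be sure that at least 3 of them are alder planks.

In the worst case for collecting alder planks, every non-alder plank comes out first.
There are 6 + 19 + 21 + 28 + 22 + 22 = 118 non-alder planks altogether.
After those, each further plank must be alder, so 118 + 3 = 121 draws guarantee 3 alder planks.

121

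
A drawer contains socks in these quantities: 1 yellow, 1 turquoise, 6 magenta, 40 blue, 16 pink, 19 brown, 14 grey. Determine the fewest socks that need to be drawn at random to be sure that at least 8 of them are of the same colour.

37

An adversary could hand out at most 7 socks per colour (yellow, turquoise, magenta run out sooner): 1 + 1 + 6 + 7 + 7 + 7 + 7 = 36 socks and still no colour has 8.
One more sock lands in a colour already at 7, so 37 draws are enough and 36 are not.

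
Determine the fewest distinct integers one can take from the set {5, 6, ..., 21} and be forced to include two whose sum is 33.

Two chosen integers sum to 33 exactly when both halves of some pair {x, 33−x} with 12 ≤ x ≤ 33−x ≤ 21 are chosen — 5 such pairs.
The remaining 7 elements (those with no distinct partner in range) can never complete a 33-sum, so the worst case takes all of them and one from each pair: 7 + 5 = 12.
By pigeonhole, the 13th integer has to be the second member of some pair, so 12 + 1 = 13.

13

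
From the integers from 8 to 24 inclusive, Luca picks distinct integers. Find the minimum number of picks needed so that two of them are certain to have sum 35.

Two chosen integers sum to 35 exactly when both halves of some pair {x, 35−x} with 11 ≤ x ≤ 35−x ≤ 24 are chosen — 7 such pairs.
The remaining 3 elements (those with no distinct partner in range) can never complete a 35-sum, so the worst case takes all of them and one from each pair: 3 + 7 = 10.
The 11th integer has to be the second member of some pair, so 10 + 1 = 11.

11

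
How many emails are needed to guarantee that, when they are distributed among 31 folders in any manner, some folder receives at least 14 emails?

With 403 emails one could put exactly 13 in each of the 31 folders, and no folder would reach 14.
One more email must land in a folder that already has 13, giving it 14.
So 31 × 13 + 1 = 404 emails are required.

404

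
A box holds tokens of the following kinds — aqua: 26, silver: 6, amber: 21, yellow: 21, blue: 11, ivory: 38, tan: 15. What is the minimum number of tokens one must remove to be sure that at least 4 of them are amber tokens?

121

In the worst case for collecting amber tokens, every non-amber token comes out first.
There are 26 + 6 + 21 + 11 + 38 + 15 = 117 non-amber tokens altogether.
After those, each further token must be amber, so 117 + 4 = 121 draws guarantee 4 amber tokens.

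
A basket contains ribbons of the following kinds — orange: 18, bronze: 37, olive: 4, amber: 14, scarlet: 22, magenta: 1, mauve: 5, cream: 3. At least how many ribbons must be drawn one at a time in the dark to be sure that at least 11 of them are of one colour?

By the pigeonhole principle, the 8 colours are the holes; the ribbons drawn are the pigeons.
To avoid 11 of any one colour, the worst case takes at most 10 of each colour, or every ribbon of a colour that has fewer than 10.
That gives 10 + 10 + 4 + 10 + 10 + 1 + 5 + 3 = 53 ribbons with no colour reaching 11.
The next ribbon forces some colour to 11, so 53 + 1 = 54.

54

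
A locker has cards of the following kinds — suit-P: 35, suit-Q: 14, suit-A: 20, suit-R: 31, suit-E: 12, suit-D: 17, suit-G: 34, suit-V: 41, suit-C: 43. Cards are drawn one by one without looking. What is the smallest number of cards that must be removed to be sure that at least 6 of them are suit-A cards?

In the worst case for collecting suit-A cards, every non-suit-A card comes out first.
There are 35 + 14 + 31 + 12 + 17 + 34 + 41 + 43 = 227 non-suit-A cards altogether.
After those, each further card must be suit-A, so 227 + 6 = 233 draws guarantee 6 suit-A cards.

233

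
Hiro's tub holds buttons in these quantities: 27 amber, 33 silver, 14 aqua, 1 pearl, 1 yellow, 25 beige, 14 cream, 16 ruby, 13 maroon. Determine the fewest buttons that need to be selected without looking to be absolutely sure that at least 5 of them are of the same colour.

31

An adversary could hand out at most 4 buttons per colour (pearl, yellow run out sooner): 4 + 4 + 4 + 1 + 1 + 4 + 4 + 4 + 4 = 30 buttons and still no colour has 5.
Pigeonhole: one more button lands in a colour already at 4, so 31 draws are enough and 30 are not.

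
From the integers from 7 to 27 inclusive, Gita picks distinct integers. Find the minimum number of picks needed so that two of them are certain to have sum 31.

A set avoiding the sum 31 can contain at most one of each pair {x, 31−x}, plus the 3 elements whose complement lies outside the range.
The integers 16, …, 27 (12 of them) are such a set: any two sum to at least 16+17 = 33 > 31.
Any 13th integer completes one of the 9 pairs, so 13 choices force a sum of 31.

13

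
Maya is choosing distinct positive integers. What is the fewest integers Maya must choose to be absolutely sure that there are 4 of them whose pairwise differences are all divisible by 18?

55

Integers whose pairwise differences are multiples of 18 are exactly those sharing a remainder mod 18. The 18 residue classes mod 18 are the pigeonholes.
With 54 integers one could put 3 in each residue class and have no class reach 4.
The 55th integer pushes some class to 4, so 18·3 + 1 = 55.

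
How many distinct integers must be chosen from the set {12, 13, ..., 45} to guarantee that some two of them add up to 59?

Two chosen integers sum to 59 exactly when both halves of some pair {x, 59−x} with 14 ≤ x ≤ 59−x ≤ 45 are chosen — 16 such pairs.
The remaining 2 elements (those with no distinct partner in range) can never complete a 59-sum, so the worst case takes all of them and one from each pair: 2 + 16 = 18.
The 19th integer has to be the second member of some pair, so 18 + 1 = 19.

19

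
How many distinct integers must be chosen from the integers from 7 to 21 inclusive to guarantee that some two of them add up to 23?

Group the elements by complementary pair {x, 23−x}: {7,16}, {8,15}, {9,14}, …, giving 5 two-element pairs and 5 integers whose partner 23−x falls outside [7,21].
Treating each of those 10 groups as a pigeonhole, one can pick one integer per group — 10 integers — with no two summing to 23.
The 11th integer lands in an occupied pair, forcing a sum of 23.

11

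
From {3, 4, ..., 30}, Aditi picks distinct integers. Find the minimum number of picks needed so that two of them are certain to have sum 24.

A set avoiding the sum 24 can contain at most one of each pair {x, 24−x}, plus the 10 elements whose complement lies outside the range or equal to its own complement.
The integers 12, …, 30 (19 of them) are such a set: any two sum to at least 12+13 = 25 > 24.
By the pigeonhole principle, any 20th integer completes one of the 9 pairs, so 20 choices force a sum of 24.

20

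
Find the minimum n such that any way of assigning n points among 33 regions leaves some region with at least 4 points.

100

With 99 points one could put exactly 3 in each of the 33 regions, and no region would reach 4.
By the pigeonhole principle, one more point must land in a region that already has 3, giving it 4.
So 33 × 3 + 1 = 100 points are required.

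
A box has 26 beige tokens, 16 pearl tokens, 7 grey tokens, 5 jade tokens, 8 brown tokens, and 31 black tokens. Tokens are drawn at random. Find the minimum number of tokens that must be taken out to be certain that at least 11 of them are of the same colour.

An adversary could hand out at most 10 tokens per colour (grey, jade, brown run out sooner): 10 + 10 + 7 + 5 + 8 + 10 = 50 tokens and still no colour has 11.
Pigeonhole: one more token lands in a colour already at 10, so 51 draws are enough and 50 are not.

51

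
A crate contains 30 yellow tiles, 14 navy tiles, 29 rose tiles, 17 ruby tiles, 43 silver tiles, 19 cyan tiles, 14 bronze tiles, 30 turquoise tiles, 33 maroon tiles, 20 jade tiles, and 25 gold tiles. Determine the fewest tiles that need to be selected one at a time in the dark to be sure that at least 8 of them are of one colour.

By the pigeonhole principle, put each drawn tile into a box by colour. The largest draw with every box below 8 takes min(count, 7) from each colour.
Σ min(cᵢ, 7) = 7 + 7 + 7 + 7 + 7 + 7 + 7 + 7 + 7 + 7 + 7 = 77.
Draw number 77 + 1 = 78 must push one box to 8.

78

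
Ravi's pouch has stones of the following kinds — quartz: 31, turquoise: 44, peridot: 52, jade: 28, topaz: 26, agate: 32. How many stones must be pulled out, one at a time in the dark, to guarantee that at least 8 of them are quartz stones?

In the worst case for collecting quartz stones, every non-quartz stone comes out first.
There are 44 + 52 + 28 + 26 + 32 = 182 non-quartz stones altogether.
After those, each further stone must be quartz, so 182 + 8 = 190 draws guarantee 8 quartz stones.

190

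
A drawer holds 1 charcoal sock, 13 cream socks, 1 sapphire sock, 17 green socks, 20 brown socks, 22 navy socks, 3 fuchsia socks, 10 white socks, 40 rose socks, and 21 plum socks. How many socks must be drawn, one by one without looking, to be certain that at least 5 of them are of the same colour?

34

An adversary could hand out at most 4 socks per colour (charcoal, sapphire, fuchsia run out sooner): 1 + 4 + 1 + 4 + 4 + 4 + 3 + 4 + 4 + 4 = 33 socks and still no colour has 5.
One more sock lands in a colour already at 4, so 34 draws are enough and 33 are not.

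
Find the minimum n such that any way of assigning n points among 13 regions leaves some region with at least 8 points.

With 91 points one could put exactly 7 in each of the 13 regions, and no region would reach 8.
By the pigeonhole principle, one more point must land in a region that already has 7, giving it 8.
So 13 × 7 + 1 = 92 points are required.

92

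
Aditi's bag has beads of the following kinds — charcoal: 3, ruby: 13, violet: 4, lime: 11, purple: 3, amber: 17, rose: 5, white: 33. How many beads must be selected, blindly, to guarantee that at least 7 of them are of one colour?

40

Put each drawn bead into a box by colour. The largest draw with every box below 7 takes min(count, 6) from each colour; colours with fewer than 6 contribute all they have.
Σ min(cᵢ, 6) = 3 + 6 + 4 + 6 + 3 + 6 + 5 + 6 = 39.
Draw number 39 + 1 = 40 must push one box to 7.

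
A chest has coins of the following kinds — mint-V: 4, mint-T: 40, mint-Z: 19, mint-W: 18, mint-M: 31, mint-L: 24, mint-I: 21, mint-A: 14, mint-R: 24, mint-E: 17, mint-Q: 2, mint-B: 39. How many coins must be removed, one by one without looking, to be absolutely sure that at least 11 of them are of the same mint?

By pigeonhole, the 12 mints are the holes; the coins drawn are the pigeons.
To avoid 11 of any one mint, the worst case takes at most 10 of each mint, or every coin of a mint that has fewer than 10.
That gives 4 + 10 + 10 + 10 + 10 + 10 + 10 + 10 + 10 + 10 + 2 + 10 = 106 coins with no mint reaching 11.
The next coin forces some mint to 11, so 106 + 1 = 107.

107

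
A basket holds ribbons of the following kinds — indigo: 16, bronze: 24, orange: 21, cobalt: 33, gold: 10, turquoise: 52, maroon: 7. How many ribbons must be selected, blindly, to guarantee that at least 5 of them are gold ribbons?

In the worst case for collecting gold ribbons, every non-gold ribbon comes out first.
There are 16 + 24 + 21 + 33 + 52 + 7 = 153 non-gold ribbons altogether.
After those, each further ribbon must be gold, so 153 + 5 = 158 draws guarantee 5 gold ribbons.

158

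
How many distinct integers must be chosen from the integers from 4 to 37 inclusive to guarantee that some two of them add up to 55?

25

Group the elements by complementary pair {x, 55−x}: {18,37}, {19,36}, {20,35}, …, giving 10 two-element pairs and 14 integers whose partner 55−x falls outside [4,37].
By the pigeonhole principle, treating each of those 24 groups as a pigeonhole, one can pick one integer per group — 24 integers — with no two summing to 55.
The 25th integer lands in an occupied pair, forcing a sum of 55.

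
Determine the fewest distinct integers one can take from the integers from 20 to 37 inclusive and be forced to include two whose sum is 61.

12

Two chosen integers sum to 61 exactly when both halves of some pair {x, 61−x} with 24 ≤ x ≤ 61−x ≤ 37 are chosen — 7 such pairs.
The remaining 4 elements (those with no distinct partner in range) can never complete a 61-sum, so the worst case takes all of them and one from each pair: 4 + 7 = 11.
Pigeonhole: the 12th integer has to be the second member of some pair, so 11 + 1 = 12.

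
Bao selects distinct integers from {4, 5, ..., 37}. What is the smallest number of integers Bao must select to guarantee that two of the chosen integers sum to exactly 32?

Group the elements by complementary pair {x, 32−x}: {4,28}, {5,27}, {6,26}, …, giving 12 two-element pairs, the single value 16 (it cannot pair with itself since the integers are distinct), and 9 integers whose partner 32−x falls outside [4,37].
By pigeonhole, treating each of those 22 groups as a pigeonhole, one can pick one integer per group — 22 integers — with no two summing to 32.
The 23rd integer lands in an occupied pair, forcing a sum of 32.

23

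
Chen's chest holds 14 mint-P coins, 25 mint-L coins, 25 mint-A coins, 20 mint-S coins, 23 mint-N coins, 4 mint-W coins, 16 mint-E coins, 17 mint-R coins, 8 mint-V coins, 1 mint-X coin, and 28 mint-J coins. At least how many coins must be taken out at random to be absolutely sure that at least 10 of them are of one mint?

86

By the pigeonhole principle, the 11 mints are the holes; the coins drawn are the pigeons.
To avoid 10 of any one mint, the worst case takes at most 9 of each mint, or every coin of a mint that has fewer than 9.
That gives 9 + 9 + 9 + 9 + 9 + 4 + 9 + 9 + 8 + 1 + 9 = 85 coins with no mint reaching 10.
The next coin forces some mint to 10, so 85 + 1 = 86.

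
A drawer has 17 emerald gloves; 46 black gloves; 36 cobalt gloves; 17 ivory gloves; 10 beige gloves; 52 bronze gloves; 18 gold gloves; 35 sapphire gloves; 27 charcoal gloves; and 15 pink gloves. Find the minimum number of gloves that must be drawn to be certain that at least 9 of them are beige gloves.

272

In the worst case for collecting beige gloves, every non-beige glove comes out first.
There are 17 + 46 + 36 + 17 + 52 + 18 + 35 + 27 + 15 = 263 non-beige gloves altogether.
After those, each further glove must be beige, so 263 + 9 = 272 draws guarantee 9 beige gloves.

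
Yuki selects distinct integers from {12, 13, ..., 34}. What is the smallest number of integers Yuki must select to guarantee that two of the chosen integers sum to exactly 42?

Group the elements by complementary pair {x, 42−x}: {12,30}, {13,29}, {14,28}, …, giving 9 two-element pairs, the single value 21 (it cannot pair with itself since the integers are distinct), and 4 integers whose partner 42−x falls outside [12,34].
Pigeonhole: treating each of those 14 groups as a pigeonhole, one can pick one integer per group — 14 integers — with no two summing to 42.
The 15th integer lands in an occupied pair, forcing a sum of 42.

15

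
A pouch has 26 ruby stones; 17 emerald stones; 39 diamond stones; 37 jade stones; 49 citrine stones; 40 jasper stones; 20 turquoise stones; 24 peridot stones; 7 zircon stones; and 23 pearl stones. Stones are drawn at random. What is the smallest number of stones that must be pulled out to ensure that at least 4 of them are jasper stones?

In the worst case for collecting jasper stones, every non-jasper stone comes out first.
There are 26 + 17 + 39 + 37 + 49 + 20 + 24 + 7 + 23 = 242 non-jasper stones altogether.
After those, each further stone must be jasper, so 242 + 4 = 246 draws guarantee 4 jasper stones.

246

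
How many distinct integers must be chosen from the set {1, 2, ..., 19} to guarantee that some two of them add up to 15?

13

A set avoiding the sum 15 can contain at most one of each pair {x, 15−x}, plus the 5 elements whose complement lies outside the range.
The integers 8, …, 19 (12 of them) are such a set: any two sum to at least 8+9 = 17 > 15.
Any 13th integer completes one of the 7 pairs, so 13 choices force a sum of 15.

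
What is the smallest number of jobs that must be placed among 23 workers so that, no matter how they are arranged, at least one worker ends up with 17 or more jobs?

With 368 jobs one could put exactly 16 in each of the 23 workers, and no worker would reach 17.
One more job must land in a worker that already has 16, giving it 17.
So 23 × 16 + 1 = 369 jobs are required.

369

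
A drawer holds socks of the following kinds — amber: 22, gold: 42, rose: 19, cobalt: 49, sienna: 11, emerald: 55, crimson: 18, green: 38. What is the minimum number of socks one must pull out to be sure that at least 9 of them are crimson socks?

In the worst case for collecting crimson socks, every non-crimson sock comes out first.
There are 22 + 42 + 19 + 49 + 11 + 55 + 38 = 236 non-crimson socks altogether.
After those, each further sock must be crimson, so 236 + 9 = 245 draws guarantee 9 crimson socks.

245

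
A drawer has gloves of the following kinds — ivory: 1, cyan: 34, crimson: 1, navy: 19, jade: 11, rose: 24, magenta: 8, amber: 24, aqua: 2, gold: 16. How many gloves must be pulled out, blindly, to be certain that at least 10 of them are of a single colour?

67

By pigeonhole, put each drawn glove into a box by colour. The largest draw with every box below 10 takes min(count, 9) from each colour; colours with fewer than 9 contribute all they have.
Σ min(cᵢ, 9) = 1 + 9 + 1 + 9 + 9 + 9 + 8 + 9 + 2 + 9 = 66.
Draw number 66 + 1 = 67 must push one box to 10.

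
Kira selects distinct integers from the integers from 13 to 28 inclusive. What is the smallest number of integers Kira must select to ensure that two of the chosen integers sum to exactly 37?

11

Group the elements by complementary pair {x, 37−x}: {13,24}, {14,23}, {15,22}, …, giving 6 two-element pairs and 4 integers whose partner 37−x falls outside [13,28].
Treating each of those 10 groups as a pigeonhole, one can pick one integer per group — 10 integers — with no two summing to 37.
The 11th integer lands in an occupied pair, forcing a sum of 37.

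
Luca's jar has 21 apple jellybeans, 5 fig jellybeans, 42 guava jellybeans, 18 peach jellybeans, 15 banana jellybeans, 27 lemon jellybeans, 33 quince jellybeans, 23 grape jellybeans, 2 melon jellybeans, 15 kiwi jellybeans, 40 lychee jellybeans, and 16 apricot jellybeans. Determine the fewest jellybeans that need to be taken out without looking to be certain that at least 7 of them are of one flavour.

68

By pigeonhole, the 12 flavours are the holes; the jellybeans drawn are the pigeons.
To avoid 7 of any one flavour, the worst case takes at most 6 of each flavour, or every jellybean of a flavour that has fewer than 6.
That gives 6 + 5 + 6 + 6 + 6 + 6 + 6 + 6 + 2 + 6 + 6 + 6 = 67 jellybeans with no flavour reaching 7.
The next jellybean forces some flavour to 7, so 67 + 1 = 68.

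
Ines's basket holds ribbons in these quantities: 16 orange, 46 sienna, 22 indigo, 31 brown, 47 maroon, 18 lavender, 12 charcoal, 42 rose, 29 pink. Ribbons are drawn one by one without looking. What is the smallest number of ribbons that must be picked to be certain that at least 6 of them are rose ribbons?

In the worst case for collecting rose ribbons, every non-rose ribbon comes out first.
There are 16 + 46 + 22 + 31 + 47 + 18 + 12 + 29 = 221 non-rose ribbons altogether.
After those, each further ribbon must be rose, so 221 + 6 = 227 draws guarantee 6 rose ribbons.

227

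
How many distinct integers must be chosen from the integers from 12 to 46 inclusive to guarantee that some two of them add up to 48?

24

Two chosen integers sum to 48 exactly when both halves of some pair {x, 48−x} with 12 ≤ x ≤ 48−x ≤ 36 are chosen — 12 such pairs.
The remaining 11 elements (those with no distinct partner in range) can never complete a 48-sum, so the worst case takes all of them and one from each pair: 11 + 12 = 23.
The 24th integer has to be the second member of some pair, so 23 + 1 = 24.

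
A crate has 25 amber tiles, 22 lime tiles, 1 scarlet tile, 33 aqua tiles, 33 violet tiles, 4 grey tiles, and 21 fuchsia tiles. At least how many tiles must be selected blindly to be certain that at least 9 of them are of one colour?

The 7 colours are the holes; the tiles drawn are the pigeons.
To avoid 9 of any one colour, the worst case takes at most 8 of each colour, or every tile of a colour that has fewer than 8.
That gives 8 + 8 + 1 + 8 + 8 + 4 + 8 = 45 tiles with no colour reaching 9.
The next tile forces some colour to 9, so 45 + 1 = 46.

46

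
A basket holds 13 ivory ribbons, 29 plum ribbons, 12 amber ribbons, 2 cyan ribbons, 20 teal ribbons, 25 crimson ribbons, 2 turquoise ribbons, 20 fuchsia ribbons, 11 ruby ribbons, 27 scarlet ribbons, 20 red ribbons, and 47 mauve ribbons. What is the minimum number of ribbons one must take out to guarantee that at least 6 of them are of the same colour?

55

An adversary could hand out at most 5 ribbons per colour (cyan, turquoise run out sooner): 5 + 5 + 5 + 2 + 5 + 5 + 2 + 5 + 5 + 5 + 5 + 5 = 54 ribbons and still no colour has 6.
One more ribbon lands in a colour already at 5, so 55 draws are enough and 54 are not.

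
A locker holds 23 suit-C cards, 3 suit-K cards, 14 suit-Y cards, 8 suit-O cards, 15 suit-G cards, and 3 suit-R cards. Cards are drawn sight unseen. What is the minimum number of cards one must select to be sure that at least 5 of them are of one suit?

By pigeonhole, put each drawn card into a box by suit. The largest draw with every box below 5 takes min(count, 4) from each suit; suits with fewer than 4 contribute all they have.
Σ min(cᵢ, 4) = 4 + 3 + 4 + 4 + 4 + 3 = 22.
Draw number 22 + 1 = 23 must push one box to 5.

23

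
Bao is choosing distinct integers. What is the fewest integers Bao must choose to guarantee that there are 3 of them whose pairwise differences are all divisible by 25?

51

Integers whose pairwise differences are multiples of 25 are exactly those sharing a remainder mod 25. By the pigeonhole principle, the 25 residue classes mod 25 are the pigeonholes.
With 50 integers one could put 2 in each residue class and have no class reach 3.
The 51st integer pushes some class to 3, so 25·2 + 1 = 51.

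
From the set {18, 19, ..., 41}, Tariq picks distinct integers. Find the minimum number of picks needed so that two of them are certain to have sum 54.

Two chosen integers sum to 54 exactly when both halves of some pair {x, 54−x} with 18 ≤ x ≤ 54−x ≤ 36 are chosen — 9 such pairs.
The remaining 6 elements (those with no distinct partner in range) can never complete a 54-sum, so the worst case takes all of them and one from each pair: 6 + 9 = 15.
The 16th integer has to be the second member of some pair, so 15 + 1 = 16.

16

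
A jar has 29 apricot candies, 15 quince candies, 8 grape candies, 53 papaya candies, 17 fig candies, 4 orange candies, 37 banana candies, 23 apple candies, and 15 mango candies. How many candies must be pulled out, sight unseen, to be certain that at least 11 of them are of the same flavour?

83

An adversary could hand out at most 10 candies per flavour (grape, orange run out sooner): 10 + 10 + 8 + 10 + 10 + 4 + 10 + 10 + 10 = 82 candies and still no flavour has 11.
Pigeonhole: one more candy lands in a flavour already at 10, so 83 draws are enough and 82 are not.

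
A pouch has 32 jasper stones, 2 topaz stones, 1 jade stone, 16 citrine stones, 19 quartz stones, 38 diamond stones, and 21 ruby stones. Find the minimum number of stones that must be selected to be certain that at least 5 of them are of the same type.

24

An adversary could hand out at most 4 stones per type (topaz, jade run out sooner): 4 + 2 + 1 + 4 + 4 + 4 + 4 = 23 stones and still no type has 5.
By the pigeonhole principle, one more stone lands in a type already at 4, so 24 draws are enough and 23 are not.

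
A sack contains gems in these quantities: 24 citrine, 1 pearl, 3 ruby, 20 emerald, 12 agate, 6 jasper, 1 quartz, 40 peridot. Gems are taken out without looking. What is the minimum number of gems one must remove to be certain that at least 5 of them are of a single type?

26

Put each drawn gem into a box by type. The largest draw with every box below 5 takes min(count, 4) from each type; types with fewer than 4 contribute all they have.
Σ min(cᵢ, 4) = 4 + 1 + 3 + 4 + 4 + 4 + 1 + 4 = 25.
Draw number 25 + 1 = 26 must push one box to 5.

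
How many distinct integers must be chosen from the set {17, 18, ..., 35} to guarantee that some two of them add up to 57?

13

Group the elements by complementary pair {x, 57−x}: {22,35}, {23,34}, {24,33}, …, giving 7 two-element pairs and 5 integers whose partner 57−x falls outside [17,35].
Treating each of those 12 groups as a pigeonhole, one can pick one integer per group — 12 integers — with no two summing to 57.
The 13th integer lands in an occupied pair, forcing a sum of 57.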